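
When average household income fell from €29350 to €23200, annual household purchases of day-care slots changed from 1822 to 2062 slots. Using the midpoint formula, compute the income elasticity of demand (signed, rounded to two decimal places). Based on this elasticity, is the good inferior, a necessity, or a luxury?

-0.53; inferior

%ΔQ = (2062 − 1822)/[( 1822 + 2062)/2] = 240/1942 = 0.123583…
%ΔIncome = (23200 − 29350)/[( 29350 + 23200)/2] = -6150/26275 = -0.234062…
E_income = (240/1942) / (-6150/26275) = -0.5279…
E_income < 0 ⇒ inferior good.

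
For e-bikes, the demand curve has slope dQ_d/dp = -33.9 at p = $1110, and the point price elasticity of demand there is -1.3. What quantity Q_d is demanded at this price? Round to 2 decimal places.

Ed = (dQ_d/dp)·(p/Q_d) ⇒ Q_d = (dQ_d/dp)·p/Ed = (-33.9)·1110/(-1.3) = 28945.3846…

28945.38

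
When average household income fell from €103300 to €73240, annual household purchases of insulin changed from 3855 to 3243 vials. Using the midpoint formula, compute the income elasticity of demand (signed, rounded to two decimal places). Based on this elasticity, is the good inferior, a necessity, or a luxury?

0.51; necessity

%ΔQ = (3243 − 3855)/[( 3855 + 3243)/2] = -612/3549 = -0.172442…
%ΔIncome = (73240 − 103300)/[( 103300 + 73240)/2] = -30060/88270 = -0.340546…
E_income = (-612/3549) / (-30060/88270) = 0.5063…
0 < E_income < 1 ⇒ normal good, necessity.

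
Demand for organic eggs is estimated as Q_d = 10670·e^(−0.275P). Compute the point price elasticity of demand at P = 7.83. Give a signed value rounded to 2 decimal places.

dQ_d/dP = −0.275·Q_d = -340.685. At P = 7.83, Q_d = 1238.85.
Ed = (dQ_d/dP)·(P/Q_d) = (-340.685) × (7.83/1238.85) = -2.1532…

-2.15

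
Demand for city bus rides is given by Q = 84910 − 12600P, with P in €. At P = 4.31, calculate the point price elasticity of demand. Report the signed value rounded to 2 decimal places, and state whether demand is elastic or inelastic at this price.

dQ/dP = −12600. At P = 4.31, Q = 84910 − 12600(4.31) = 30604.
Ed = (dQ/dP)·(P/Q) = −12600 × (4.31/30604) = -1.7744…
|Ed| = 1.77 > 1, so demand is elastic.

-1.77; elastic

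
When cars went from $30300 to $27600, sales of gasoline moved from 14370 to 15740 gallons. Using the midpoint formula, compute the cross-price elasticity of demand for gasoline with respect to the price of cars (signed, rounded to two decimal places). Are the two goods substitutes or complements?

-0.98; complements

%ΔQ_{gasoline} = (15740 − 14370)/avg = 1370/15055 = 0.090999…
%ΔP_{cars} = (27600 − 30300)/avg = -2700/28950 = -0.093264…
E_cross = (1370/15055) / (-2700/28950) = -0.9757…
E_cross < 0 ⇒ the goods are complements.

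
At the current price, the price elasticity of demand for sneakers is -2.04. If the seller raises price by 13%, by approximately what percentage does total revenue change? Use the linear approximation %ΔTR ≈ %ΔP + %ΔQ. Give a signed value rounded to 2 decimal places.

%ΔQ ≈ Ed × %ΔP = (-2.04) × (+13%) = -26.5200%
%ΔTR ≈ %ΔP + %ΔQ = (+13%) + (-26.5200%) = -13.5200%

-13.52%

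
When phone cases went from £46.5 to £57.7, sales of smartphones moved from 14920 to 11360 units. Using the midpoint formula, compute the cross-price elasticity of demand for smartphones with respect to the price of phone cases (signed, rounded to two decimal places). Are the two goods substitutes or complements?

%ΔQ_{smartphones} = (11360 − 14920)/avg = -3560/13140 = -0.270928…
%ΔP_{phone cases} = (57.7 − 46.5)/avg = 11.2/52.1 = 0.214971…
E_cross = (-3560/13140) / (11.2/52.1) = -1.2603…
E_cross < 0 ⇒ the goods are complements.

-1.26; complements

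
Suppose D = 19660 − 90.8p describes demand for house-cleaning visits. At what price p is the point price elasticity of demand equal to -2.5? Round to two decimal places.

Ed = −90.8p/(19660 − 90.8p). Set this equal to -2.5:
90.8p = 2.5·(19660 − 90.8p) ⇒ 90.8p(1 + 2.5) = 2.5·19660
p = 2.5·19660 / (90.8·3.5) = 154.6570…

154.66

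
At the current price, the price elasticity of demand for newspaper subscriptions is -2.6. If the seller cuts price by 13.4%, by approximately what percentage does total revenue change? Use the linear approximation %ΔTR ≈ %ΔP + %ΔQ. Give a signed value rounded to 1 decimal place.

%ΔQ ≈ Ed × %ΔP = (-2.6) × (-13.4%) = +34.8400%
%ΔTR ≈ %ΔP + %ΔQ = (-13.4%) + (+34.8400%) = +21.4400%

+21.4%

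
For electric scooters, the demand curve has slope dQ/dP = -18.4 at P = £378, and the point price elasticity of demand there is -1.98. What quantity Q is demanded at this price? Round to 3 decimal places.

3512.727

Ed = (dQ/dP)·(P/Q) ⇒ Q = (dQ/dP)·P/Ed = (-18.4)·378/(-1.98) = 3512.72727…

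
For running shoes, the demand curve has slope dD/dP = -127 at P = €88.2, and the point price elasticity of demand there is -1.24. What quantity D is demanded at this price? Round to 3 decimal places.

Ed = (dD/dP)·(P/D) ⇒ D = (dD/dP)·P/Ed = (-127)·88.2/(-1.24) = 9033.38709…

9033.387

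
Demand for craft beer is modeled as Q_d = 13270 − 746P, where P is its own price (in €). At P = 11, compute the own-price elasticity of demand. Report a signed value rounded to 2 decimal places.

-1.62

At the given values, Q_d = 13270 − 746(11) = 5064.
∂Q_d/∂P = −746.
E = (-746) × (11/5064) = -1.6204…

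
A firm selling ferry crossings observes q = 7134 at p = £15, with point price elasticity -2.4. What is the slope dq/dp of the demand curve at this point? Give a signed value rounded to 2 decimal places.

-1141.44

Ed = (dq/dp)·(p/q) ⇒ dq/dp = Ed·q/p = (-2.4)·7134/15 = -1141.44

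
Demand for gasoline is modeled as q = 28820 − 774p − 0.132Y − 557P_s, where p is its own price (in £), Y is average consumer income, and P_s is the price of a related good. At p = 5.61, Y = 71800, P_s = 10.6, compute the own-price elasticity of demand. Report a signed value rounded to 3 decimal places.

At the given values, q = 28820 − 774(5.61) − 0.132(71800) − 557(10.6) = 9096.06.
∂q/∂p = −774.
E = (-774) × (5.61/9096.06) = -0.47736…

-0.477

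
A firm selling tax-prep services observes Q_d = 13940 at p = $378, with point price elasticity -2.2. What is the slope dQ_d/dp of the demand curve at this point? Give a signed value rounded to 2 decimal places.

-81.13

Ed = (dQ_d/dp)·(p/Q_d) ⇒ dQ_d/dp = Ed·Q_d/p = (-2.2)·13940/378 = -81.1322…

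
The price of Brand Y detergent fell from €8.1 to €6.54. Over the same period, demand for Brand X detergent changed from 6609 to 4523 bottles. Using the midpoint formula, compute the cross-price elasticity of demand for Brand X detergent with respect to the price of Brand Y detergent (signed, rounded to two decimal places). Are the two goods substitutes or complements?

%ΔQ_{Brand X detergent} = (4523 − 6609)/avg = -2086/5566 = -0.374775…
%ΔP_{Brand Y detergent} = (6.54 − 8.1)/avg = -1.56/7.32 = -0.213114…
E_cross = (-2086/5566) / (-1.56/7.32) = 1.7585…
E_cross > 0 ⇒ the goods are substitutes.

1.76; substitutes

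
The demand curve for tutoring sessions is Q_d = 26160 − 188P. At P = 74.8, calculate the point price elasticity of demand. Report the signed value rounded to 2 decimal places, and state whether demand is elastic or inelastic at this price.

-1.16; elastic

dQ_d/dP = −188. At P = 74.8, Q_d = 26160 − 188(74.8) = 12097.6.
Ed = (dQ_d/dP)·(P/Q_d) = −188 × (74.8/12097.6) = -1.1624…
|Ed| = 1.16 > 1, so demand is elastic.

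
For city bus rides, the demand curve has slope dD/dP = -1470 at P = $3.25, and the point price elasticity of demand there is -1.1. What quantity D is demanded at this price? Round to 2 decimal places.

4343.18

Ed = (dD/dP)·(P/D) ⇒ D = (dD/dP)·P/Ed = (-1470)·3.25/(-1.1) = 4343.1818…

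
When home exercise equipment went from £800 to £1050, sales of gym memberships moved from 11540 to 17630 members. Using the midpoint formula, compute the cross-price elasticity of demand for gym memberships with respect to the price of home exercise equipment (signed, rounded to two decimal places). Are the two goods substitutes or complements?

%ΔQ_{gym memberships} = (17630 − 11540)/avg = 6090/14585 = 0.417552…
%ΔP_{home exercise equipment} = (1050 − 800)/avg = 250/925 = 0.270270…
E_cross = (6090/14585) / (250/925) = 1.5449…
E_cross > 0 ⇒ the goods are substitutes.

1.54; substitutes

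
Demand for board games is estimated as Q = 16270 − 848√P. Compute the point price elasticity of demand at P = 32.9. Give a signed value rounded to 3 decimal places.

-0.213

dQ/dP = −848/(2√P) = -73.921. At P = 32.9, Q = 11406.
Ed = (dQ/dP)·(P/Q) = (-73.921) × (32.9/11406) = -0.21322…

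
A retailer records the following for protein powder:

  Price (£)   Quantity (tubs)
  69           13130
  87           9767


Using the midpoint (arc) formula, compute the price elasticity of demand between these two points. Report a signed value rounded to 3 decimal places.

-1.273

%ΔQ = (9767 − 13130) / [(13130 + 9767)/2] = -3363/11448.5 = -0.293750…
%ΔP = (87 − 69) / [(69 + 87)/2] = 18/78 = 0.230769…
Arc Ed = %ΔQ / %ΔP = (-3363/11448.5) / (18/78) = -1.27291…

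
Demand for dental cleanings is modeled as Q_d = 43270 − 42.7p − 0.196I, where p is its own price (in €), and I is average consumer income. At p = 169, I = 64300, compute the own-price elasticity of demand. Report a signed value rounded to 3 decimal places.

-0.308

At the given values, Q_d = 43270 − 42.7(169) − 0.196(64300) = 23450.9.
∂Q_d/∂p = −42.7.
E = (-42.7) × (169/23450.9) = -0.30771…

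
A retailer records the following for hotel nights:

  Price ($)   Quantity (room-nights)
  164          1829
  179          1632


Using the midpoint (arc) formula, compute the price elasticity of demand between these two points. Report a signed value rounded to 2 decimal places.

%ΔQ = (1632 − 1829) / [(1829 + 1632)/2] = -197/1730.5 = -0.113839…
%ΔP = (179 − 164) / [(164 + 179)/2] = 15/171.5 = 0.087463…
Arc Ed = %ΔQ / %ΔP = (-197/1730.5) / (15/171.5) = -1.3015…

-1.30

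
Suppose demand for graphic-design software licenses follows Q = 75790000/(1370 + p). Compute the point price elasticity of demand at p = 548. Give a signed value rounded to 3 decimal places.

dQ/dp = −75790000/(1370 + p)² = -20.6023. At p = 548, Q = 39515.1.
Ed = (dQ/dp)·(p/Q) = (-20.6023) × (548/39515.1) = -0.28571…

-0.286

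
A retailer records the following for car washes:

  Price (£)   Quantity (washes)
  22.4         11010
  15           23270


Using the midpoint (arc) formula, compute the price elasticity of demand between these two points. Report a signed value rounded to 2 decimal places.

%ΔQ = (23270 − 11010) / [(11010 + 23270)/2] = 12260/17140 = 0.715285…
%ΔP = (15 − 22.4) / [(22.4 + 15)/2] = -7.4/18.7 = -0.395721…
Arc Ed = %ΔQ / %ΔP = (12260/17140) / (-7.4/18.7) = -1.8075…

-1.81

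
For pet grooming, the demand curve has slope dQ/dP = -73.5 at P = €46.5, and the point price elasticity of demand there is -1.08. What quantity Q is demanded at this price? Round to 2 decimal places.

Ed = (dQ/dP)·(P/Q) ⇒ Q = (dQ/dP)·P/Ed = (-73.5)·46.5/(-1.08) = 3164.5833…

3164.58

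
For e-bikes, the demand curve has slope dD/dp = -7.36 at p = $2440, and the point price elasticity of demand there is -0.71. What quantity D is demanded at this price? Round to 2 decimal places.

Ed = (dD/dp)·(p/D) ⇒ D = (dD/dp)·p/Ed = (-7.36)·2440/(-0.71) = 25293.5211…

25293.52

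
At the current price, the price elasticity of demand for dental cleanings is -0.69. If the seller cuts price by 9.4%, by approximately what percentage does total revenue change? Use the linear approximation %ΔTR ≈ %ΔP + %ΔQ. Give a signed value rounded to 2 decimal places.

-2.91%

%ΔQ ≈ Ed × %ΔP = (-0.69) × (-9.4%) = +6.4860%
%ΔTR ≈ %ΔP + %ΔQ = (-9.4%) + (+6.4860%) = -2.9140%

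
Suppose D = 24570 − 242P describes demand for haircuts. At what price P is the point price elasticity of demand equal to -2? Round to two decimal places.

Ed = −242P/(24570 − 242P). Set this equal to -2:
242P = 2·(24570 − 242P) ⇒ 242P(1 + 2) = 2·24570
P = 2·24570 / (242·3) = 67.6859…

67.69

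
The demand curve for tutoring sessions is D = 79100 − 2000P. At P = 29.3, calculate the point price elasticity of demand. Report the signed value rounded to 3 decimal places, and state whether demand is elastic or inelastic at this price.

-2.859; elastic

dD/dP = −2000. At P = 29.3, D = 79100 − 2000(29.3) = 20500.
Ed = (dD/dP)·(P/D) = −2000 × (29.3/20500) = -2.85853…
|Ed| = 2.859 > 1, so demand is elastic.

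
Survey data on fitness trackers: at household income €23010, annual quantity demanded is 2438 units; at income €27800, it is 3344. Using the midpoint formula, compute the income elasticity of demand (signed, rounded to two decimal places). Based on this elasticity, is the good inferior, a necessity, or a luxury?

%ΔQ = (3344 − 2438)/[( 2438 + 3344)/2] = 906/2891 = 0.313386…
%ΔIncome = (27800 − 23010)/[( 23010 + 27800)/2] = 4790/25405 = 0.188545…
E_income = (906/2891) / (4790/25405) = 1.6621…
E_income > 1 ⇒ normal good, luxury.

1.66; luxury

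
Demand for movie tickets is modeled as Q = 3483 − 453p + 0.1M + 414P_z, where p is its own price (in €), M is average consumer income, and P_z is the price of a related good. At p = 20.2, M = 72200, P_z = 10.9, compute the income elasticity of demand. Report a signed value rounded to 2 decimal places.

1.19

At the given values, Q = 3483 − 453(20.2) + 0.1(72200) + 414(10.9) = 6065.
∂Q/∂M = 0.1.
E = (0.1) × (72200/6065) = 1.1904…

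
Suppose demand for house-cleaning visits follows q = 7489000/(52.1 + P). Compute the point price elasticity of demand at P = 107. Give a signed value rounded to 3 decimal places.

-0.673

dq/dP = −7489000/(52.1 + P)² = -295.858. At P = 107, q = 47071.
Ed = (dq/dP)·(P/q) = (-295.858) × (107/47071) = -0.67253…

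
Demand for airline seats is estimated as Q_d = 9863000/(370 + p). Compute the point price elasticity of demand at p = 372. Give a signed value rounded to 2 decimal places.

dQ_d/dp = −9863000/(370 + p)² = -17.9144. At p = 372, Q_d = 13292.5.
Ed = (dQ_d/dp)·(p/Q_d) = (-17.9144) × (372/13292.5) = -0.5013…

-0.50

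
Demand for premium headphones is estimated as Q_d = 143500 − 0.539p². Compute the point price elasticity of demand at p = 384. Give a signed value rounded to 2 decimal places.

dQ_d/dp = −2·0.539·p = -413.952. At p = 384, Q_d = 64021.216.
Ed = (dQ_d/dp)·(p/Q_d) = (-413.952) × (384/64021.216) = -2.4828…

-2.48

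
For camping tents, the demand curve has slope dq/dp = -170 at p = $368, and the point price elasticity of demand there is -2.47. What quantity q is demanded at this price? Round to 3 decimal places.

Ed = (dq/dp)·(p/q) ⇒ q = (dq/dp)·p/Ed = (-170)·368/(-2.47) = 25327.93522…

25327.935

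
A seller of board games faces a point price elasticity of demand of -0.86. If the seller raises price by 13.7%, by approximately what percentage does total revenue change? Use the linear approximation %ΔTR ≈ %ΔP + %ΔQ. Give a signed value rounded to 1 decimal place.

%ΔQ ≈ Ed × %ΔP = (-0.86) × (+13.7%) = -11.7820%
%ΔTR ≈ %ΔP + %ΔQ = (+13.7%) + (-11.7820%) = +1.9180%

+1.9%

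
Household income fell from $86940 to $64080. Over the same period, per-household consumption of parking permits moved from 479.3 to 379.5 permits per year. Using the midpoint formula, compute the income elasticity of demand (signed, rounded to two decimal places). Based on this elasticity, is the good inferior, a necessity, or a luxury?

0.77; necessity

%ΔQ = (379.5 − 479.3)/[( 479.3 + 379.5)/2] = -99.8/429.4 = -0.232417…
%ΔIncome = (64080 − 86940)/[( 86940 + 64080)/2] = -22860/75510 = -0.302741…
E_income = (-99.8/429.4) / (-22860/75510) = 0.7677…
0 < E_income < 1 ⇒ normal good, necessity.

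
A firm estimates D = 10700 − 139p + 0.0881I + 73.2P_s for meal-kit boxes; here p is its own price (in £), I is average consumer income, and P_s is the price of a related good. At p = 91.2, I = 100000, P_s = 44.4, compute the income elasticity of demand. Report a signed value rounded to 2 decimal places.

At the given values, D = 10700 − 139(91.2) + 0.0881(100000) + 73.2(44.4) = 10083.28.
∂D/∂I = 0.0881.
E = (0.0881) × (100000/10083.28) = 0.8737…

0.87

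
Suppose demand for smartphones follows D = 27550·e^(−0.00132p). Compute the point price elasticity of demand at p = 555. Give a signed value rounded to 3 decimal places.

dD/dp = −0.00132·D = -17.4796. At p = 555, D = 13242.1.
Ed = (dD/dp)·(p/D) = (-17.4796) × (555/13242.1) = -0.7326

-0.733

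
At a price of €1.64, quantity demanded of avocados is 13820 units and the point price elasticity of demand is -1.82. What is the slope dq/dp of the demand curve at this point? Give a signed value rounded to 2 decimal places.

Ed = (dq/dp)·(p/q) ⇒ dq/dp = Ed·q/p = (-1.82)·13820/1.64 = -15336.8292…

-15336.83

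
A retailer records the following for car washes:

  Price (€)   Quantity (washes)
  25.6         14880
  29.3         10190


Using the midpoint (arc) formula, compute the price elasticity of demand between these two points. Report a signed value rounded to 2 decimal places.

-2.78

%ΔQ = (10190 − 14880) / [(14880 + 10190)/2] = -4690/12535 = -0.374152…
%ΔP = (29.3 − 25.6) / [(25.6 + 29.3)/2] = 3.7/27.45 = 0.134790…
Arc Ed = %ΔQ / %ΔP = (-4690/12535) / (3.7/27.45) = -2.7758…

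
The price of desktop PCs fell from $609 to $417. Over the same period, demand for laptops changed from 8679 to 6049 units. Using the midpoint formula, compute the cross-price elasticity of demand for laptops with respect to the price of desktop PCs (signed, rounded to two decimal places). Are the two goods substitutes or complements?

0.95; substitutes

%ΔQ_{laptops} = (6049 − 8679)/avg = -2630/7364 = -0.357142…
%ΔP_{desktop PCs} = (417 − 609)/avg = -192/513 = -0.374269…
E_cross = (-2630/7364) / (-192/513) = 0.9542…
E_cross > 0 ⇒ the goods are substitutes.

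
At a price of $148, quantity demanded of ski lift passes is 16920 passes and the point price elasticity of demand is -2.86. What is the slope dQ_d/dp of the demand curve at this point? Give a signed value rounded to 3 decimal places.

-326.968

Ed = (dQ_d/dp)·(p/Q_d) ⇒ dQ_d/dp = Ed·Q_d/p = (-2.86)·16920/148 = -326.96756…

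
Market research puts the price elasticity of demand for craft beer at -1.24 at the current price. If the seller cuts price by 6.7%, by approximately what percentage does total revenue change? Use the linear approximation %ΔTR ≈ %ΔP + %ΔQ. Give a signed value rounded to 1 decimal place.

+1.6%

%ΔQ ≈ Ed × %ΔP = (-1.24) × (-6.7%) = +8.3080%
%ΔTR ≈ %ΔP + %ΔQ = (-6.7%) + (+8.3080%) = +1.6080%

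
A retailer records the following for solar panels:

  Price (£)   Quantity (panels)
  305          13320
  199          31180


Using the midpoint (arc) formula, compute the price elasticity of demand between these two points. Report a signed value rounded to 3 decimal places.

%ΔQ = (31180 − 13320) / [(13320 + 31180)/2] = 17860/22250 = 0.802696…
%ΔP = (199 − 305) / [(305 + 199)/2] = -106/252 = -0.420634…
Arc Ed = %ΔQ / %ΔP = (17860/22250) / (-106/252) = -1.90829…

-1.908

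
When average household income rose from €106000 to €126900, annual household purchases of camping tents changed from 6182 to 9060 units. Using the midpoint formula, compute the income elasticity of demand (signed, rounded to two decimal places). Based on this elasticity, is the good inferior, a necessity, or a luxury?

2.10; luxury

%ΔQ = (9060 − 6182)/[( 6182 + 9060)/2] = 2878/7621 = 0.377640…
%ΔIncome = (126900 − 106000)/[( 106000 + 126900)/2] = 20900/116450 = 0.179476…
E_income = (2878/7621) / (20900/116450) = 2.1041…
E_income > 1 ⇒ normal good, luxury.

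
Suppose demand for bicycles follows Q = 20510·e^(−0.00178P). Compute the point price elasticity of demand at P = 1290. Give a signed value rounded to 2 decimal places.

dQ/dP = −0.00178·Q = -3.67417. At P = 1290, Q = 2064.14.
Ed = (dQ/dP)·(P/Q) = (-3.67417) × (1290/2064.14) = -2.2962

-2.30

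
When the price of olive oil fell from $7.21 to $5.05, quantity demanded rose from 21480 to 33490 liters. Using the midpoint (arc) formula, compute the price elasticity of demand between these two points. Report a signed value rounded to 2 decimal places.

%ΔQ = (33490 − 21480) / [(21480 + 33490)/2] = 12010/27485 = 0.436965…
%ΔP = (5.05 − 7.21) / [(7.21 + 5.05)/2] = -2.16/6.13 = -0.352365…
Arc Ed = %ΔQ / %ΔP = (12010/27485) / (-2.16/6.13) = -1.2400…

-1.24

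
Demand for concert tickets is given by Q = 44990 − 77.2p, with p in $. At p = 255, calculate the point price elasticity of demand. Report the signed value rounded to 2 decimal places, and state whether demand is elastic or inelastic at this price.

-0.78; inelastic

dQ/dp = −77.2. At p = 255, Q = 44990 − 77.2(255) = 25304.
Ed = (dQ/dp)·(p/Q) = −77.2 × (255/25304) = -0.7779…
|Ed| = 0.78 < 1, so demand is inelastic.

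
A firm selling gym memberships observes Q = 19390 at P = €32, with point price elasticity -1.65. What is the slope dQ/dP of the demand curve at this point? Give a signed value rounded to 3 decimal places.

-999.797

Ed = (dQ/dP)·(P/Q) ⇒ dQ/dP = Ed·Q/P = (-1.65)·19390/32 = -999.79687…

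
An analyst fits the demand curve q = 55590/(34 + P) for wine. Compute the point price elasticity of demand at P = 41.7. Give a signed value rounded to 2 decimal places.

dq/dP = −55590/(34 + P)² = -9.70074. At P = 41.7, q = 734.346.
Ed = (dq/dP)·(P/q) = (-9.70074) × (41.7/734.346) = -0.5508…

-0.55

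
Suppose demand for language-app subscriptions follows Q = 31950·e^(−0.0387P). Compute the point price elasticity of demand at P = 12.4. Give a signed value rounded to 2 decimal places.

dQ/dP = −0.0387·Q = -765.196. At P = 12.4, Q = 19772.5.
Ed = (dQ/dP)·(P/Q) = (-765.196) × (12.4/19772.5) = -0.4798…

-0.48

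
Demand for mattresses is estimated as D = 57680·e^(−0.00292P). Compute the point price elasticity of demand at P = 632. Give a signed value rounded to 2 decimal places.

-1.85

dD/dP = −0.00292·D = -26.6038. At P = 632, D = 9110.89.
Ed = (dD/dP)·(P/D) = (-26.6038) × (632/9110.89) = -1.8454…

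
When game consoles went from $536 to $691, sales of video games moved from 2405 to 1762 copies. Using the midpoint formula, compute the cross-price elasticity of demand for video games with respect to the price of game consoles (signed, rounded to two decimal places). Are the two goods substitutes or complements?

-1.22; complements

%ΔQ_{video games} = (1762 − 2405)/avg = -643/2083.5 = -0.308615…
%ΔP_{game consoles} = (691 − 536)/avg = 155/613.5 = 0.252648…
E_cross = (-643/2083.5) / (155/613.5) = -1.2215…
E_cross < 0 ⇒ the goods are complements.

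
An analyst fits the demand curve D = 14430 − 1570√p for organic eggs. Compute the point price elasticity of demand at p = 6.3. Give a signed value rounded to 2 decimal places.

dD/dp = −1570/(2√p) = -312.751. At p = 6.3, D = 10489.3.
Ed = (dD/dp)·(p/D) = (-312.751) × (6.3/10489.3) = -0.1878…

-0.19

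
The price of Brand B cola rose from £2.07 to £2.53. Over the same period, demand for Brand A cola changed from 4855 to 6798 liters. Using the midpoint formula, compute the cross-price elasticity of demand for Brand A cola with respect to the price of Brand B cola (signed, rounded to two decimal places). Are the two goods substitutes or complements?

%ΔQ_{Brand A cola} = (6798 − 4855)/avg = 1943/5826.5 = 0.333476…
%ΔP_{Brand B cola} = (2.53 − 2.07)/avg = 0.46/2.3 = 0.2
E_cross = (1943/5826.5) / (0.46/2.3) = 1.6673…
E_cross > 0 ⇒ the goods are substitutes.

1.67; substitutes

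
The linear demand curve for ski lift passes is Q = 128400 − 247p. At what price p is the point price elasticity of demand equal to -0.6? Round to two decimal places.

Ed = −247p/(128400 − 247p). Set this equal to -0.6:
247p = 0.6·(128400 − 247p) ⇒ 247p(1 + 0.6) = 0.6·128400
p = 0.6·128400 / (247·1.6) = 194.9392…

194.94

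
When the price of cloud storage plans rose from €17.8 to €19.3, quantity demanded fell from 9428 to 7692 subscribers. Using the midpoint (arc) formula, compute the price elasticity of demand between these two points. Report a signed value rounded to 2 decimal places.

%ΔQ = (7692 − 9428) / [(9428 + 7692)/2] = -1736/8560 = -0.202803…
%ΔP = (19.3 − 17.8) / [(17.8 + 19.3)/2] = 1.5/18.55 = 0.080862…
Arc Ed = %ΔQ / %ΔP = (-1736/8560) / (1.5/18.55) = -2.5080…

-2.51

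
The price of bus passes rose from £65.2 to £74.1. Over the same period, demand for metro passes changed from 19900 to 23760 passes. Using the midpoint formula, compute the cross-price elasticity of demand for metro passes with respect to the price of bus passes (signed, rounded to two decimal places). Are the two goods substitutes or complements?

1.38; substitutes

%ΔQ_{metro passes} = (23760 − 19900)/avg = 3860/21830 = 0.176820…
%ΔP_{bus passes} = (74.1 − 65.2)/avg = 8.9/69.65 = 0.127781…
E_cross = (3860/21830) / (8.9/69.65) = 1.3837…
E_cross > 0 ⇒ the goods are substitutes.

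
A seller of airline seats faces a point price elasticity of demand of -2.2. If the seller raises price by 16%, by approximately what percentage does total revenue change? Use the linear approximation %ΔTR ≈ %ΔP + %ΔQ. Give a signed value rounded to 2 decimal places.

-19.20%

%ΔQ ≈ Ed × %ΔP = (-2.2) × (+16%) = -35.2000%
%ΔTR ≈ %ΔP + %ΔQ = (+16%) + (-35.2000%) = -19.2000%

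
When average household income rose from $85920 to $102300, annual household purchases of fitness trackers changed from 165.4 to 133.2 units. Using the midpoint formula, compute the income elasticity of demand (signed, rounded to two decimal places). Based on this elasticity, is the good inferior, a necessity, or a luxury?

%ΔQ = (133.2 − 165.4)/[( 165.4 + 133.2)/2] = -32.2/149.3 = -0.215673…
%ΔIncome = (102300 − 85920)/[( 85920 + 102300)/2] = 16380/94110 = 0.174051…
E_income = (-32.2/149.3) / (16380/94110) = -1.2391…
E_income < 0 ⇒ inferior good.

-1.24; inferior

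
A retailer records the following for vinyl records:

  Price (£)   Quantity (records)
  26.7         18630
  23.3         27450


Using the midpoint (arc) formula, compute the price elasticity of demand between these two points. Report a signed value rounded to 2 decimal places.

-2.81

%ΔQ = (27450 − 18630) / [(18630 + 27450)/2] = 8820/23040 = 0.382812…
%ΔP = (23.3 − 26.7) / [(26.7 + 23.3)/2] = -3.4/25 = -0.136
Arc Ed = %ΔQ / %ΔP = (8820/23040) / (-3.4/25) = -2.8147…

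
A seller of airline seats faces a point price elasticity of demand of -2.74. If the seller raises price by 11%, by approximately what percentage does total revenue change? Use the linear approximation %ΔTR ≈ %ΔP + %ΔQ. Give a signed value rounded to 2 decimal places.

%ΔQ ≈ Ed × %ΔP = (-2.74) × (+11%) = -30.1400%
%ΔTR ≈ %ΔP + %ΔQ = (+11%) + (-30.1400%) = -19.1400%

-19.14%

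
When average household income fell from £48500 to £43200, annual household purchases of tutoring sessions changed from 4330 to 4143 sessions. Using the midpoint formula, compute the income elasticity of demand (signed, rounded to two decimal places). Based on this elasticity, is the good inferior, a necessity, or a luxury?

%ΔQ = (4143 − 4330)/[( 4330 + 4143)/2] = -187/4236.5 = -0.044140…
%ΔIncome = (43200 − 48500)/[( 48500 + 43200)/2] = -5300/45850 = -0.115594…
E_income = (-187/4236.5) / (-5300/45850) = 0.3818…
0 < E_income < 1 ⇒ normal good, necessity.

0.38; necessity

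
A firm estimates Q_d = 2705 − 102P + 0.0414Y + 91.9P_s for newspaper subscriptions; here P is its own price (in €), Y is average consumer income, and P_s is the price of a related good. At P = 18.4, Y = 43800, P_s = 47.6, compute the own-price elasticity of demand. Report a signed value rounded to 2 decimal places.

At the given values, Q_d = 2705 − 102(18.4) + 0.0414(43800) + 91.9(47.6) = 7015.96.
∂Q_d/∂P = −102.
E = (-102) × (18.4/7015.96) = -0.2675…

-0.27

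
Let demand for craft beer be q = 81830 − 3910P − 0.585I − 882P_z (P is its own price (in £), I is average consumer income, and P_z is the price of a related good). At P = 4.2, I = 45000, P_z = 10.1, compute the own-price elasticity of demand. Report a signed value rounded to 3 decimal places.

At the given values, q = 81830 − 3910(4.2) − 0.585(45000) − 882(10.1) = 30174.8.
∂q/∂P = −3910.
E = (-3910) × (4.2/30174.8) = -0.54422…

-0.544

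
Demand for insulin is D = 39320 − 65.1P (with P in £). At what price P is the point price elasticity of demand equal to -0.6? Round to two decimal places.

226.50

Ed = −65.1P/(39320 − 65.1P). Set this equal to -0.6:
65.1P = 0.6·(39320 − 65.1P) ⇒ 65.1P(1 + 0.6) = 0.6·39320
P = 0.6·39320 / (65.1·1.6) = 226.4976…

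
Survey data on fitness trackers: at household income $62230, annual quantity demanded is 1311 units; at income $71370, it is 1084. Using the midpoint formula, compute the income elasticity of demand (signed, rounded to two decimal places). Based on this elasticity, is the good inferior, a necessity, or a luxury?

-1.39; inferior

%ΔQ = (1084 − 1311)/[( 1311 + 1084)/2] = -227/1197.5 = -0.189561…
%ΔIncome = (71370 − 62230)/[( 62230 + 71370)/2] = 9140/66800 = 0.136826…
E_income = (-227/1197.5) / (9140/66800) = -1.3854…
E_income < 0 ⇒ inferior good.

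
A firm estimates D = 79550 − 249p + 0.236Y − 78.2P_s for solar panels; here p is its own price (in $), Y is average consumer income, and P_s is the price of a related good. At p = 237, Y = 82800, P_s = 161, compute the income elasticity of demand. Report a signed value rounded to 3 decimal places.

At the given values, D = 79550 − 249(237) + 0.236(82800) − 78.2(161) = 27487.6.
∂D/∂Y = 0.236.
E = (0.236) × (82800/27487.6) = 0.71089…

0.711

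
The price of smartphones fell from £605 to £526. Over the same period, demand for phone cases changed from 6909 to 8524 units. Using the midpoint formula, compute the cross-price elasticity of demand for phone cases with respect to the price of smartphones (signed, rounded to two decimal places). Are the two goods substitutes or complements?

-1.50; complements

%ΔQ_{phone cases} = (8524 − 6909)/avg = 1615/7716.5 = 0.209291…
%ΔP_{smartphones} = (526 − 605)/avg = -79/565.5 = -0.139699…
E_cross = (1615/7716.5) / (-79/565.5) = -1.4981…
E_cross < 0 ⇒ the goods are complements.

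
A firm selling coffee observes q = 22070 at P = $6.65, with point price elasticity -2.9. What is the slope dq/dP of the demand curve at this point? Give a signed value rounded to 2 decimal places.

Ed = (dq/dP)·(P/q) ⇒ dq/dP = Ed·q/P = (-2.9)·22070/6.65 = -9624.5112…

-9624.51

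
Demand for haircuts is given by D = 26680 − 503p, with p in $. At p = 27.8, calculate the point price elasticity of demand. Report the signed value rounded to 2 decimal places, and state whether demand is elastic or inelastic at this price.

-1.10; elastic

dD/dp = −503. At p = 27.8, D = 26680 − 503(27.8) = 12696.6.
Ed = (dD/dp)·(p/D) = −503 × (27.8/12696.6) = -1.1013…
|Ed| = 1.10 > 1, so demand is elastic.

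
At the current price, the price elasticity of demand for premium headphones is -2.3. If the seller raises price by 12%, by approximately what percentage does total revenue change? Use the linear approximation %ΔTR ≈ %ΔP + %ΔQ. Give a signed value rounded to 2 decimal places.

-15.60%

%ΔQ ≈ Ed × %ΔP = (-2.3) × (+12%) = -27.6000%
%ΔTR ≈ %ΔP + %ΔQ = (+12%) + (-27.6000%) = -15.6000%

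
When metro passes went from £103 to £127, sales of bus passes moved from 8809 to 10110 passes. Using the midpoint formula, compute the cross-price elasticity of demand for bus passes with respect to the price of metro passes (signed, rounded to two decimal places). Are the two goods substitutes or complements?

0.66; substitutes

%ΔQ_{bus passes} = (10110 − 8809)/avg = 1301/9459.5 = 0.137533…
%ΔP_{metro passes} = (127 − 103)/avg = 24/115 = 0.208695…
E_cross = (1301/9459.5) / (24/115) = 0.6590…
E_cross > 0 ⇒ the goods are substitutes.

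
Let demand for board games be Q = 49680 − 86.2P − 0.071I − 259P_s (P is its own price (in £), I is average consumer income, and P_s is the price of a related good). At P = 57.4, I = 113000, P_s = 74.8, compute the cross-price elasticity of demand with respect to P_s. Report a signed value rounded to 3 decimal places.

-1.118

At the given values, Q = 49680 − 86.2(57.4) − 0.071(113000) − 259(74.8) = 17335.92.
∂Q/∂P_s = -259.
E = (-259) × (74.8/17335.92) = -1.11751…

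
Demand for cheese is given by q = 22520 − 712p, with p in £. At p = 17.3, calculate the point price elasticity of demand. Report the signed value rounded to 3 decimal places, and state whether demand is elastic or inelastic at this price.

dq/dp = −712. At p = 17.3, q = 22520 − 712(17.3) = 10202.4.
Ed = (dq/dp)·(p/q) = −712 × (17.3/10202.4) = -1.20732…
|Ed| = 1.207 > 1, so demand is elastic.

-1.207; elastic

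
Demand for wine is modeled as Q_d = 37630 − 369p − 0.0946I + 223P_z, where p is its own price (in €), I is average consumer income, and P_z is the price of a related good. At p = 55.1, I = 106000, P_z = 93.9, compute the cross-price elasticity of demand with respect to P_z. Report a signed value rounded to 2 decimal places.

At the given values, Q_d = 37630 − 369(55.1) − 0.0946(106000) + 223(93.9) = 28210.2.
∂Q_d/∂P_z = 223.
E = (223) × (93.9/28210.2) = 0.7422…

0.74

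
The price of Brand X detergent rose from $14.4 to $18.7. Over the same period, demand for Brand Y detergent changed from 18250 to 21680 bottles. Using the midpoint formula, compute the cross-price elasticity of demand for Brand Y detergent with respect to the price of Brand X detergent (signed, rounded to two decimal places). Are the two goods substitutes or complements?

%ΔQ_{Brand Y detergent} = (21680 − 18250)/avg = 3430/19965 = 0.171800…
%ΔP_{Brand X detergent} = (18.7 − 14.4)/avg = 4.3/16.55 = 0.259818…
E_cross = (3430/19965) / (4.3/16.55) = 0.6612…
E_cross > 0 ⇒ the goods are substitutes.

0.66; substitutes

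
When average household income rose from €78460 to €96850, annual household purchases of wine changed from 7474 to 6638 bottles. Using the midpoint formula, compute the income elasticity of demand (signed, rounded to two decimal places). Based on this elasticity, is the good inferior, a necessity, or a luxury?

%ΔQ = (6638 − 7474)/[( 7474 + 6638)/2] = -836/7056 = -0.118480…
%ΔIncome = (96850 − 78460)/[( 78460 + 96850)/2] = 18390/87655 = 0.209799…
E_income = (-836/7056) / (18390/87655) = -0.5647…
E_income < 0 ⇒ inferior good.

-0.56; inferior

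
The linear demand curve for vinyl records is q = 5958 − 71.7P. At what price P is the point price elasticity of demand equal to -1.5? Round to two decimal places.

49.86

Ed = −71.7P/(5958 − 71.7P). Set this equal to -1.5:
71.7P = 1.5·(5958 − 71.7P) ⇒ 71.7P(1 + 1.5) = 1.5·5958
P = 1.5·5958 / (71.7·2.5) = 49.8577…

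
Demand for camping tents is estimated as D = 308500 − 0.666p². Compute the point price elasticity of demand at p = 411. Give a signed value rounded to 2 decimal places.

-1.15

dD/dp = −2·0.666·p = -547.452. At p = 411, D = 195998.614.
Ed = (dD/dp)·(p/D) = (-547.452) × (411/195998.614) = -1.1479…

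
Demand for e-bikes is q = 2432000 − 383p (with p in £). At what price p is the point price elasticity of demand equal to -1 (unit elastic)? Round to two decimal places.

3174.93

Ed = −383p/(2432000 − 383p). Set this equal to -1:
383p = 1·(2432000 − 383p) ⇒ 383p(1 + 1) = 1·2432000
p = 1·2432000 / (383·2) = 3174.9347…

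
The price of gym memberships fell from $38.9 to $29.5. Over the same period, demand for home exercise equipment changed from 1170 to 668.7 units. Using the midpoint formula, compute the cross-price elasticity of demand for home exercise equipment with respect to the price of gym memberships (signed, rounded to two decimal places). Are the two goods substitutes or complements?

%ΔQ_{home exercise equipment} = (668.7 − 1170)/avg = -501.3/919.35 = -0.545276…
%ΔP_{gym memberships} = (29.5 − 38.9)/avg = -9.4/34.2 = -0.274853…
E_cross = (-501.3/919.35) / (-9.4/34.2) = 1.9838…
E_cross > 0 ⇒ the goods are substitutes.

1.98; substitutes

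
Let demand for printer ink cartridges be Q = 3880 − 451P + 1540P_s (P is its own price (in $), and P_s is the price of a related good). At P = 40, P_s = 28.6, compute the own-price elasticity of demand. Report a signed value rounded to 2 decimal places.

At the given values, Q = 3880 − 451(40) + 1540(28.6) = 29884.
∂Q/∂P = −451.
E = (-451) × (40/29884) = -0.6036…

-0.60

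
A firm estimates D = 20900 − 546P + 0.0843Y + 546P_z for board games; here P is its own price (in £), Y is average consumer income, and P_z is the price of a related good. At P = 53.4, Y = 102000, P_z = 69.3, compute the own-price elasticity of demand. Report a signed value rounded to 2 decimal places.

-0.76

At the given values, D = 20900 − 546(53.4) + 0.0843(102000) + 546(69.3) = 38180.
∂D/∂P = −546.
E = (-546) × (53.4/38180) = -0.7636…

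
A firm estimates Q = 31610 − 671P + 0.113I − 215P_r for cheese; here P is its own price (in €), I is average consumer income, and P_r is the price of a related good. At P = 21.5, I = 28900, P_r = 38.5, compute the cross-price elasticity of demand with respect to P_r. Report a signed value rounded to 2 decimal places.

-0.68

At the given values, Q = 31610 − 671(21.5) + 0.113(28900) − 215(38.5) = 12171.7.
∂Q/∂P_r = -215.
E = (-215) × (38.5/12171.7) = -0.6800…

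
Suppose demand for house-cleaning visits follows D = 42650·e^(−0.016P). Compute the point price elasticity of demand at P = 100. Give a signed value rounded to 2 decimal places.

-1.60

dD/dP = −0.016·D = -137.774. At P = 100, D = 8610.89.
Ed = (dD/dP)·(P/D) = (-137.774) × (100/8610.89) = -1.6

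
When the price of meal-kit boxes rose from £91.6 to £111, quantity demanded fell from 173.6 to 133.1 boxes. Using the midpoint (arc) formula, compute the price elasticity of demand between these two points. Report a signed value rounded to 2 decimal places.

%ΔQ = (133.1 − 173.6) / [(173.6 + 133.1)/2] = -40.5/153.35 = -0.264101…
%ΔP = (111 − 91.6) / [(91.6 + 111)/2] = 19.4/101.3 = 0.191510…
Arc Ed = %ΔQ / %ΔP = (-40.5/153.35) / (19.4/101.3) = -1.3790…

-1.38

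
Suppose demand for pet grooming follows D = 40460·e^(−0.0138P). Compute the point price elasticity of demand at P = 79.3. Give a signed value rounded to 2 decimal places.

-1.09

dD/dP = −0.0138·D = -186.913. At P = 79.3, D = 13544.4.
Ed = (dD/dP)·(P/D) = (-186.913) × (79.3/13544.4) = -1.0943…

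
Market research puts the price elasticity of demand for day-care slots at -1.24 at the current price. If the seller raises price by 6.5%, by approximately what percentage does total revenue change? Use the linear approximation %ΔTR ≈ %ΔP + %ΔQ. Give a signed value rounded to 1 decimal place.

-1.6%

%ΔQ ≈ Ed × %ΔP = (-1.24) × (+6.5%) = -8.0600%
%ΔTR ≈ %ΔP + %ΔQ = (+6.5%) + (-8.0600%) = -1.5600%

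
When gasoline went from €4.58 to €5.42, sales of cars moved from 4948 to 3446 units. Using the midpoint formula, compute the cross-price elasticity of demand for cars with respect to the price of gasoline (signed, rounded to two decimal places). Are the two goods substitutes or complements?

-2.13; complements

%ΔQ_{cars} = (3446 − 4948)/avg = -1502/4197 = -0.357874…
%ΔP_{gasoline} = (5.42 − 4.58)/avg = 0.84/5 = 0.168
E_cross = (-1502/4197) / (0.84/5) = -2.1302…
E_cross < 0 ⇒ the goods are complements.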